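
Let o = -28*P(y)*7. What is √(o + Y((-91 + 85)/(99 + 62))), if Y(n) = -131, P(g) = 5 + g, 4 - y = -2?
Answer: I*√2287 ≈ 47.823*I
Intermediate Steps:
y = 6 (y = 4 - 1*(-2) = 4 + 2 = 6)
o = -2156 (o = -28*(5 + 6)*7 = -28*11*7 = -308*7 = -2156)
√(o + Y((-91 + 85)/(99 + 62))) = √(-2156 - 131) = √(-2287) = I*√2287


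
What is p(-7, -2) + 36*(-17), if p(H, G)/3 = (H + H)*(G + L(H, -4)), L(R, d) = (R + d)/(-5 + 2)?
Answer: -682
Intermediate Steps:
L(R, d) = -R/3 - d/3 (L(R, d) = (R + d)/(-3) = (R + d)*(-1/3) = -R/3 - d/3)
p(H, G) = 6*H*(4/3 + G - H/3) (p(H, G) = 3*((H + H)*(G + (-H/3 - 1/3*(-4)))) = 3*((2*H)*(G + (-H/3 + 4/3))) = 3*((2*H)*(G + (4/3 - H/3))) = 3*((2*H)*(4/3 + G - H/3)) = 3*(2*H*(4/3 + G - H/3)) = 6*H*(4/3 + G - H/3))
p(-7, -2) + 36*(-17) = 2*(-7)*(4 - 1*(-7) + 3*(-2)) + 36*(-17) = 2*(-7)*(4 + 7 - 6) - 612 = 2*(-7)*5 - 612 = -70 - 612 = -682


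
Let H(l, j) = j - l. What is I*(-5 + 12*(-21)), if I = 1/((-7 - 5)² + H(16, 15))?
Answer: -257/143 ≈ -1.7972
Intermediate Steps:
I = 1/143 (I = 1/((-7 - 5)² + (15 - 1*16)) = 1/((-12)² + (15 - 16)) = 1/(144 - 1) = 1/143 ≈ 0.0069930)
I*(-5 + 12*(-21)) = (-5 + 12*(-21))/143 = (-5 - 252)/143 = (1/143)*(-257) = -257/143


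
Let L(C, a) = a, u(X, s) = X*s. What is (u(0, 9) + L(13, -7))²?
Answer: 49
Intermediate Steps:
(u(0, 9) + L(13, -7))² = (0*9 - 7)² = (0 - 7)² = (-7)² = 49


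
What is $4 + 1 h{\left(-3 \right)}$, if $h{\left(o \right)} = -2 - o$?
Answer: $5$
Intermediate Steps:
$4 + 1 h{\left(-3 \right)} = 4 + 1 \left(-2 - -3\right) = 4 + 1 \left(-2 + 3\right) = 4 + 1 \cdot 1 = 4 + 1 = 5$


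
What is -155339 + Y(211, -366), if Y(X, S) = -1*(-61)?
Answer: -155278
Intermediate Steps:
Y(X, S) = 61
-155339 + Y(211, -366) = -155339 + 61 = -155278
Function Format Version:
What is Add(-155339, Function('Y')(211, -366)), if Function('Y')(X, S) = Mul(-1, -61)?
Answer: -155278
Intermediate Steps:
Function('Y')(X, S) = 61
Add(-155339, Function('Y')(211, -366)) = Add(-155339, 61) = -155278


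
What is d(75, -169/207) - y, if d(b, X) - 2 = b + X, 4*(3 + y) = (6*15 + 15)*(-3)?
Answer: 130769/828 ≈ 157.93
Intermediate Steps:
y = -327/4 (y = -3 + ((6*15 + 15)*(-3))/4 = -3 + ((90 + 15)*(-3))/4 = -3 + (105*(-3))/4 = -3 + (¼)*(-315) = -3 - 315/4 = -327/4 ≈ -81.750)
d(b, X) = 2 + X + b (d(b, X) = 2 + (b + X) = 2 + (X + b) = 2 + X + b)
d(75, -169/207) - y = (2 - 169/207 + 75) - 1*(-327/4) = (2 - 169*1/207 + 75) + 327/4 = (2 - 169/207 + 75) + 327/4 = 15770/207 + 327/4 = 130769/828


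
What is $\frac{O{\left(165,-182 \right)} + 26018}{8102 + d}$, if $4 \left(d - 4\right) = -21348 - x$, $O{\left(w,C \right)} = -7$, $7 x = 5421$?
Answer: $\frac{728308}{72111} \approx 10.1$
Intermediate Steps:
$x = \frac{5421}{7}$ ($x = \frac{1}{7} \cdot 5421 = \frac{5421}{7} \approx 774.43$)
$d = - \frac{154745}{28}$ ($d = 4 + \frac{-21348 - \frac{5421}{7}}{4} = 4 + \frac{1}{4} \left(- \frac{154857}{7}\right) = 4 - \frac{154857}{28} = - \frac{154745}{28} \approx -5526.6$)
$\frac{O{\left(165,-182 \right)} + 26018}{8102 + d} = \frac{-7 + 26018}{8102 - \frac{154745}{28}} = \frac{26011}{\frac{72111}{28}} = 26011 \cdot \frac{28}{72111} = \frac{728308}{72111}$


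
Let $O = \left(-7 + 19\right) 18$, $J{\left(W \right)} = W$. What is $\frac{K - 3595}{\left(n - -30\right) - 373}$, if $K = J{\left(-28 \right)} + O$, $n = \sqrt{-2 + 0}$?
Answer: $\frac{1168601}{117651} + \frac{3407 i \sqrt{2}}{117651} \approx 9.9328 + 0.040954 i$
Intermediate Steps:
$n = i \sqrt{2}$ ($n = \sqrt{-2} = i \sqrt{2} \approx 1.4142 i$)
$O = 216$ ($O = 12 \cdot 18 = 216$)
$K = 188$ ($K = -28 + 216 = 188$)
$\frac{K - 3595}{\left(n - -30\right) - 373} = \frac{188 - 3595}{\left(i \sqrt{2} - -30\right) - 373} = - \frac{3407}{\left(i \sqrt{2} + 30\right) - 373} = - \frac{3407}{\left(30 + i \sqrt{2}\right) - 373} = - \frac{3407}{-343 + i \sqrt{2}}$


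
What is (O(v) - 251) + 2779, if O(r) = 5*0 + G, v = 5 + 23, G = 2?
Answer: 2530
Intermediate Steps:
v = 28
O(r) = 2 (O(r) = 5*0 + 2 = 0 + 2 = 2)
(O(v) - 251) + 2779 = (2 - 251) + 2779 = -249 + 2779 = 2530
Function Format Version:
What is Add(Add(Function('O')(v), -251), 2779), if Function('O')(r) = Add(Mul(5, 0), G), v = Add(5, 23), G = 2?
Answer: 2530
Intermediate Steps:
v = 28
Function('O')(r) = 2 (Function('O')(r) = Add(Mul(5, 0), 2) = Add(0, 2) = 2)
Add(Add(Function('O')(v), -251), 2779) = Add(Add(2, -251), 2779) = Add(-249, 2779) = 2530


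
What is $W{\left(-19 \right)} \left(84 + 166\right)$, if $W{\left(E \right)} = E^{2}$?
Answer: $90250$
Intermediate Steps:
$W{\left(-19 \right)} \left(84 + 166\right) = \left(-19\right)^{2} \left(84 + 166\right) = 361 \cdot 250 = 90250$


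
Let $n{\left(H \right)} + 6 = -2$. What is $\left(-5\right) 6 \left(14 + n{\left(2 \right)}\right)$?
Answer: $-180$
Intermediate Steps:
$n{\left(H \right)} = -8$ ($n{\left(H \right)} = -6 - 2 = -8$)
$\left(-5\right) 6 \left(14 + n{\left(2 \right)}\right) = \left(-5\right) 6 \left(14 - 8\right) = \left(-30\right) 6 = -180$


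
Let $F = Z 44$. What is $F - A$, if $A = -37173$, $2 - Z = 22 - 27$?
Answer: $37481$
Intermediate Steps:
$Z = 7$ ($Z = 2 - \left(22 - 27\right) = 2 - -5 = 2 + 5 = 7$)
$F = 308$ ($F = 7 \cdot 44 = 308$)
$F - A = 308 - -37173 = 308 + 37173 = 37481$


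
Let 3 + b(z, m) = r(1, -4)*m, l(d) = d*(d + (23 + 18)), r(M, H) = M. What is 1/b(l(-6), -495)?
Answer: -1/498 ≈ -0.0020080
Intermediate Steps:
l(d) = d*(41 + d) (l(d) = d*(d + 41) = d*(41 + d))
b(z, m) = -3 + m (b(z, m) = -3 + 1*m = -3 + m)
1/b(l(-6), -495) = 1/(-3 - 495) = 1/(-498) = -1/498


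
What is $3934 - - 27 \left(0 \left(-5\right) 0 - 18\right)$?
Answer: $3448$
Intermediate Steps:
$3934 - - 27 \left(0 \left(-5\right) 0 - 18\right) = 3934 - - 27 \left(0 \cdot 0 - 18\right) = 3934 - - 27 \left(0 - 18\right) = 3934 - \left(-27\right) \left(-18\right) = 3934 - 486 = 3448$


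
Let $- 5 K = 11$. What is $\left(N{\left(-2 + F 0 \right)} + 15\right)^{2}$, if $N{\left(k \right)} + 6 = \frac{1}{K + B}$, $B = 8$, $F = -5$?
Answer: $\frac{70756}{841} \approx 84.133$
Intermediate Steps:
$K = - \frac{11}{5}$ ($K = \left(- \frac{1}{5}\right) 11 = - \frac{11}{5} \approx -2.2$)
$N{\left(k \right)} = - \frac{169}{29}$ ($N{\left(k \right)} = -6 + \frac{1}{- \frac{11}{5} + 8} = -6 + \frac{1}{\frac{29}{5}} = -6 + \frac{5}{29} = - \frac{169}{29}$)
$\left(N{\left(-2 + F 0 \right)} + 15\right)^{2} = \left(- \frac{169}{29} + 15\right)^{2} = \left(\frac{266}{29}\right)^{2} = \frac{70756}{841}$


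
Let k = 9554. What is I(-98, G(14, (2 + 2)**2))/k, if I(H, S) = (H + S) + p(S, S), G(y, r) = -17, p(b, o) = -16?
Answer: -131/9554 ≈ -0.013712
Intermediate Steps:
I(H, S) = -16 + H + S (I(H, S) = (H + S) - 16 = -16 + H + S)
I(-98, G(14, (2 + 2)**2))/k = (-16 - 98 - 17)/9554 = -131*1/9554 = -131/9554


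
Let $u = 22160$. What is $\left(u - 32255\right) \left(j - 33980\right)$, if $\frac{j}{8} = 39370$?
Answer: $-2836493100$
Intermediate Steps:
$j = 314960$ ($j = 8 \cdot 39370 = 314960$)
$\left(u - 32255\right) \left(j - 33980\right) = \left(22160 - 32255\right) \left(314960 - 33980\right) = \left(-10095\right) 280980 = -2836493100$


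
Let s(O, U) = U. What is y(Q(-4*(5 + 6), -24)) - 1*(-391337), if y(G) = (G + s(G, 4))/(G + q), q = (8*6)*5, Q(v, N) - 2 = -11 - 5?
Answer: 44221076/113 ≈ 3.9134e+5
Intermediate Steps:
Q(v, N) = -14 (Q(v, N) = 2 + (-11 - 5) = 2 - 16 = -14)
q = 240 (q = 48*5 = 240)
y(G) = (4 + G)/(240 + G) (y(G) = (G + 4)/(G + 240) = (4 + G)/(240 + G))
y(Q(-4*(5 + 6), -24)) - 1*(-391337) = (4 - 14)/(240 - 14) - 1*(-391337) = -10/226 + 391337 = (1/226)*(-10) + 391337 = -5/113 + 391337 = 44221076/113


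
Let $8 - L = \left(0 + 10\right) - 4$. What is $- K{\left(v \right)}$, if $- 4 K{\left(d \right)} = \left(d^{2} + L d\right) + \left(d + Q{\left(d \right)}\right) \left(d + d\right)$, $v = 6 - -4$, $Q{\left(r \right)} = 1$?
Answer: $85$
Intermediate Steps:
$v = 10$ ($v = 6 + 4 = 10$)
$L = 2$ ($L = 8 - \left(\left(0 + 10\right) - 4\right) = 8 - \left(10 - 4\right) = 8 - 6 = 2$)
$K{\left(d \right)} = - \frac{d}{2} - \frac{d^{2}}{4} - \frac{d \left(1 + d\right)}{2}$ ($K{\left(d \right)} = - \frac{\left(d^{2} + 2 d\right) + \left(d + 1\right) \left(d + d\right)}{4} = - \frac{\left(d^{2} + 2 d\right) + \left(1 + d\right) 2 d}{4} = - \frac{\left(d^{2} + 2 d\right) + 2 d \left(1 + d\right)}{4} = - \frac{d^{2} + 2 d + 2 d \left(1 + d\right)}{4} = - \frac{d}{2} - \frac{d^{2}}{4} - \frac{d \left(1 + d\right)}{2}$)
$- K{\left(v \right)} = - \frac{\left(-1\right) 10 \left(4 + 3 \cdot 10\right)}{4} = - \frac{\left(-1\right) 10 \left(4 + 30\right)}{4} = - \frac{\left(-1\right) 10 \cdot 34}{4} = \left(-1\right) \left(-85\right) = 85$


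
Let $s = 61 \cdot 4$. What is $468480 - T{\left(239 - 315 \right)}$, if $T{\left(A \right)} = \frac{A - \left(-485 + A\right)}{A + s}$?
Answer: $\frac{78704155}{168} \approx 4.6848 \cdot 10^{5}$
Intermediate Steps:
$s = 244$
$T{\left(A \right)} = \frac{485}{244 + A}$ ($T{\left(A \right)} = \frac{A - \left(-485 + A\right)}{A + 244} = \frac{485}{244 + A}$)
$468480 - T{\left(239 - 315 \right)} = 468480 - \frac{485}{244 + \left(239 - 315\right)} = 468480 - \frac{485}{244 - 76} = 468480 - \frac{485}{168} = \frac{78704155}{168}$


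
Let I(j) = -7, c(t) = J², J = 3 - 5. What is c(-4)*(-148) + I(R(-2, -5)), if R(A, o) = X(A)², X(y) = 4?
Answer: -599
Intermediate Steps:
J = -2
R(A, o) = 16 (R(A, o) = 4² = 16)
c(t) = 4 (c(t) = (-2)² = 4)
c(-4)*(-148) + I(R(-2, -5)) = 4*(-148) - 7 = -592 - 7 = -599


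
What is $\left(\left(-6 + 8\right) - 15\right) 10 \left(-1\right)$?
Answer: $130$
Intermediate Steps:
$\left(\left(-6 + 8\right) - 15\right) 10 \left(-1\right) = \left(2 - 15\right) 10 \left(-1\right) = \left(-13\right) 10 \left(-1\right) = \left(-130\right) \left(-1\right) = 130$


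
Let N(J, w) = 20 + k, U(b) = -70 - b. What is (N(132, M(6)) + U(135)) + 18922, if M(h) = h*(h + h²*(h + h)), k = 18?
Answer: 18755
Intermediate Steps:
M(h) = h*(h + 2*h³) (M(h) = h*(h + h²*(2*h)) = h*(h + 2*h³))
N(J, w) = 38 (N(J, w) = 20 + 18 = 38)
(N(132, M(6)) + U(135)) + 18922 = (38 + (-70 - 1*135)) + 18922 = (38 + (-70 - 135)) + 18922 = (38 - 205) + 18922 = -167 + 18922 = 18755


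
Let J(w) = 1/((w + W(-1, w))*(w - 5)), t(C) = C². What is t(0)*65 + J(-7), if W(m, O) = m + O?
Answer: 1/180 ≈ 0.0055556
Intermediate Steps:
W(m, O) = O + m
J(w) = 1/((-1 + 2*w)*(-5 + w)) (J(w) = 1/((w + (w - 1))*(w - 5)) = 1/((w + (-1 + w))*(-5 + w)) = 1/((-1 + 2*w)*(-5 + w)))
t(0)*65 + J(-7) = 0²*65 + 1/(5 - 11*(-7) + 2*(-7)²) = 0*65 + 1/(5 + 77 + 2*49) = 0 + 1/(5 + 77 + 98) = 0 + 1/180 = 1/180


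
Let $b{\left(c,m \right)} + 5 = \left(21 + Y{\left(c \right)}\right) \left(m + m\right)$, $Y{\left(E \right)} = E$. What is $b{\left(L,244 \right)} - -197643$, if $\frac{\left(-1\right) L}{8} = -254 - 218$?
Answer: $2050574$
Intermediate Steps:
$L = 3776$ ($L = - 8 \left(-254 - 218\right) = \left(-8\right) \left(-472\right) = 3776$)
$b{\left(c,m \right)} = -5 + 2 m \left(21 + c\right)$ ($b{\left(c,m \right)} = -5 + \left(21 + c\right) \left(m + m\right) = -5 + \left(21 + c\right) 2 m = -5 + 2 m \left(21 + c\right)$)
$b{\left(L,244 \right)} - -197643 = \left(-5 + 42 \cdot 244 + 2 \cdot 3776 \cdot 244\right) - -197643 = \left(-5 + 10248 + 1842688\right) + 197643 = 1852931 + 197643 = 2050574$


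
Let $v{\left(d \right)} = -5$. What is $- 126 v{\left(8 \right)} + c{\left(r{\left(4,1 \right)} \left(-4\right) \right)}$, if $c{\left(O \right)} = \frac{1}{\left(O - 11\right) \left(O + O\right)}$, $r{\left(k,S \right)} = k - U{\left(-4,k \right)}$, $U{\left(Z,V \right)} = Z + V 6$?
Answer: $\frac{4273921}{6784} \approx 630.0$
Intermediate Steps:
$U{\left(Z,V \right)} = Z + 6 V$
$r{\left(k,S \right)} = 4 - 5 k$ ($r{\left(k,S \right)} = k - \left(-4 + 6 k\right) = 4 - 5 k$)
$c{\left(O \right)} = \frac{1}{2 O \left(-11 + O\right)}$ ($c{\left(O \right)} = \frac{1}{\left(-11 + O\right) 2 O} = \frac{1}{2 O \left(-11 + O\right)}$)
$- 126 v{\left(8 \right)} + c{\left(r{\left(4,1 \right)} \left(-4\right) \right)} = \left(-126\right) \left(-5\right) + \frac{1}{2 \left(4 - 20\right) \left(-4\right) \left(-11 + \left(4 - 20\right) \left(-4\right)\right)} = 630 + \frac{1}{2 \left(4 - 20\right) \left(-4\right) \left(-11 + \left(4 - 20\right) \left(-4\right)\right)} = 630 + \frac{1}{2 \left(\left(-16\right) \left(-4\right)\right) \left(-11 - -64\right)} = 630 + \frac{1}{2 \cdot 64 \left(-11 + 64\right)} = 630 + \frac{1}{2} \cdot \frac{1}{64} \cdot \frac{1}{53} = 630 + \frac{1}{6784} = \frac{4273921}{6784}$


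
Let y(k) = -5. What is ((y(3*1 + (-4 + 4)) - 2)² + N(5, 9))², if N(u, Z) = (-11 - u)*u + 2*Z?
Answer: 169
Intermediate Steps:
N(u, Z) = 2*Z + u*(-11 - u) (N(u, Z) = u*(-11 - u) + 2*Z = 2*Z + u*(-11 - u))
((y(3*1 + (-4 + 4)) - 2)² + N(5, 9))² = ((-5 - 2)² + (-1*5² - 11*5 + 2*9))² = ((-7)² + (-1*25 - 55 + 18))² = (49 + (-25 - 55 + 18))² = (49 - 62)² = (-13)² = 169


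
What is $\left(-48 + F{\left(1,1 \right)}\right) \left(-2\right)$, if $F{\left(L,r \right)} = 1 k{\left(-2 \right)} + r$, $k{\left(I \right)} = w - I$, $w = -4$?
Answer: $98$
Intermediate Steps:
$k{\left(I \right)} = -4 - I$
$F{\left(L,r \right)} = -2 + r$ ($F{\left(L,r \right)} = 1 \left(-4 - -2\right) + r = 1 \left(-4 + 2\right) + r = 1 \left(-2\right) + r = -2 + r$)
$\left(-48 + F{\left(1,1 \right)}\right) \left(-2\right) = \left(-48 + \left(-2 + 1\right)\right) \left(-2\right) = \left(-48 - 1\right) \left(-2\right) = \left(-49\right) \left(-2\right) = 98$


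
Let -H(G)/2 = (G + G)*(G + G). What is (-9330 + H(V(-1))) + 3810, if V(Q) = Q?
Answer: -5528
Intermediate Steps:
H(G) = -8*G**2 (H(G) = -2*(G + G)*(G + G) = -2*2*G*2*G = -8*G**2)
(-9330 + H(V(-1))) + 3810 = (-9330 - 8*(-1)**2) + 3810 = (-9330 - 8*1) + 3810 = (-9330 - 8) + 3810 = -9338 + 3810 = -5528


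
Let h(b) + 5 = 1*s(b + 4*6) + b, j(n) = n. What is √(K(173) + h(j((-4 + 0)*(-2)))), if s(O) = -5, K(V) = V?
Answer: 3*√19 ≈ 13.077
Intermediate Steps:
h(b) = -10 + b (h(b) = -5 + (1*(-5) + b) = -5 + (-5 + b) = -10 + b)
√(K(173) + h(j((-4 + 0)*(-2)))) = √(173 + (-10 + (-4 + 0)*(-2))) = √(173 + (-10 - 4*(-2))) = √(173 + (-10 + 8)) = √(173 - 2) = √171 = 3*√19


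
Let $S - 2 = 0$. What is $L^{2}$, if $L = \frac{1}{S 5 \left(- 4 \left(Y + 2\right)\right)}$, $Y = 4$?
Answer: $\frac{1}{57600} \approx 1.7361 \cdot 10^{-5}$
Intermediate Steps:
$S = 2$ ($S = 2 + 0 = 2$)
$L = - \frac{1}{240}$ ($L = \frac{1}{2 \cdot 5 \left(- 4 \left(4 + 2\right)\right)} = \frac{1}{10 \left(\left(-4\right) 6\right)} = \frac{1}{10 \left(-24\right)} = \frac{1}{-240} = - \frac{1}{240} \approx -0.0041667$)
$L^{2} = \left(- \frac{1}{240}\right)^{2} = \frac{1}{57600}$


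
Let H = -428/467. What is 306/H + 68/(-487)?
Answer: -34811189/104218 ≈ -334.02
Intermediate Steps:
H = -428/467 (H = -428*1/467 = -428/467 ≈ -0.91649)
306/H + 68/(-487) = 306/(-428/467) + 68/(-487) = 306*(-467/428) + 68*(-1/487) = -71451/214 - 68/487 = -34811189/104218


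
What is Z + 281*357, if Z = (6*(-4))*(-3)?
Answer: 100389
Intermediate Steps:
Z = 72 (Z = -24*(-3) = 72)
Z + 281*357 = 72 + 281*357 = 72 + 100317 = 100389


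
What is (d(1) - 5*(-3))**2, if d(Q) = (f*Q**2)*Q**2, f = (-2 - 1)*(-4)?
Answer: 729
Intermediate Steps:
f = 12 (f = -3*(-4) = 12)
d(Q) = 12*Q**4 (d(Q) = (12*Q**2)*Q**2 = 12*Q**4)
(d(1) - 5*(-3))**2 = (12*1**4 - 5*(-3))**2 = (12*1 + 15)**2 = (12 + 15)**2 = 27**2 = 729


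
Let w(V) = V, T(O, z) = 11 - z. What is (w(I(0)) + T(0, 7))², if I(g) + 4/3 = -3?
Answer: ⅑ ≈ 0.11111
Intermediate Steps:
I(g) = -13/3 (I(g) = -4/3 - 3 = -13/3)
(w(I(0)) + T(0, 7))² = (-13/3 + (11 - 1*7))² = (-13/3 + (11 - 7))² = (-13/3 + 4)² = (-⅓)² = ⅑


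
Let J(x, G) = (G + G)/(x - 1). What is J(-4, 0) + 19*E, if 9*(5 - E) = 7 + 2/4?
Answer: 475/6 ≈ 79.167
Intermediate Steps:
J(x, G) = 2*G/(-1 + x) (J(x, G) = (2*G)/(-1 + x) = 2*G/(-1 + x))
E = 25/6 (E = 5 - (7 + 2/4)/9 = 5 - (7 + 2*(¼))/9 = 5 - (7 + ½)/9 = 5 - ⅑*15/2 = 5 - ⅚ = 25/6 ≈ 4.1667)
J(-4, 0) + 19*E = 2*0/(-1 - 4) + 19*(25/6) = 2*0/(-5) + 475/6 = 2*0*(-⅕) + 475/6 = 0 + 475/6 = 475/6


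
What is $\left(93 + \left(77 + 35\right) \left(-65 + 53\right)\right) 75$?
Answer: $-93825$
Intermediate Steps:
$\left(93 + \left(77 + 35\right) \left(-65 + 53\right)\right) 75 = \left(93 + 112 \left(-12\right)\right) 75 = \left(93 - 1344\right) 75 = \left(-1251\right) 75 = -93825$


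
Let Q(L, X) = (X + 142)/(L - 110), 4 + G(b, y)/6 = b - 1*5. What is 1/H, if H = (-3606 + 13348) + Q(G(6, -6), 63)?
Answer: 128/1246771 ≈ 0.00010267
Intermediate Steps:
G(b, y) = -54 + 6*b (G(b, y) = -24 + 6*(b - 1*5) = -24 + 6*(b - 5) = -24 + 6*(-5 + b) = -24 + (-30 + 6*b) = -54 + 6*b)
Q(L, X) = (142 + X)/(-110 + L)
H = 1246771/128 (H = (-3606 + 13348) + (142 + 63)/(-110 + (-54 + 6*6)) = 9742 + 205/(-110 + (-54 + 36)) = 9742 + 205/(-110 - 18) = 9742 + 205/(-128) = 9742 - 1/128*205 = 9742 - 205/128 = 1246771/128 ≈ 9740.4)
1/H = 1/(1246771/128) = 128/1246771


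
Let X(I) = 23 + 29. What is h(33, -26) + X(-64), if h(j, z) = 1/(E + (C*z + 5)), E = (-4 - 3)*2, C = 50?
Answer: 68067/1309 ≈ 51.999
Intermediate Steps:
E = -14 (E = -7*2 = -14)
h(j, z) = 1/(-9 + 50*z) (h(j, z) = 1/(-14 + (50*z + 5)) = 1/(-14 + (5 + 50*z)) = 1/(-9 + 50*z))
X(I) = 52
h(33, -26) + X(-64) = 1/(-9 + 50*(-26)) + 52 = 1/(-9 - 1300) + 52 = 1/(-1309) + 52 = -1/1309 + 52 = 68067/1309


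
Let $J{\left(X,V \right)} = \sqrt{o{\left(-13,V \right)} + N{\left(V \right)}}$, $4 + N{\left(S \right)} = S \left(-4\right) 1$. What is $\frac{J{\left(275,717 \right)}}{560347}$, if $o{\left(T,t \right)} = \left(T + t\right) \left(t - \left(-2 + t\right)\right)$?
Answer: $\frac{2 i \sqrt{366}}{560347} \approx 6.8283 \cdot 10^{-5} i$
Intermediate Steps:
$o{\left(T,t \right)} = 2 T + 2 t$ ($o{\left(T,t \right)} = \left(T + t\right) 2 = 2 T + 2 t$)
$N{\left(S \right)} = -4 - 4 S$ ($N{\left(S \right)} = -4 + S \left(-4\right) 1 = -4 + - 4 S 1 = -4 - 4 S$)
$J{\left(X,V \right)} = \sqrt{-30 - 2 V}$ ($J{\left(X,V \right)} = \sqrt{\left(2 \left(-13\right) + 2 V\right) - \left(4 + 4 V\right)} = \sqrt{\left(-26 + 2 V\right) - \left(4 + 4 V\right)} = \sqrt{-30 - 2 V}$)
$\frac{J{\left(275,717 \right)}}{560347} = \frac{\sqrt{-30 - 1434}}{560347} = \sqrt{-30 - 1434} \cdot \frac{1}{560347} = \sqrt{-1464} \cdot \frac{1}{560347} = 2 i \sqrt{366} \cdot \frac{1}{560347} = \frac{2 i \sqrt{366}}{560347}$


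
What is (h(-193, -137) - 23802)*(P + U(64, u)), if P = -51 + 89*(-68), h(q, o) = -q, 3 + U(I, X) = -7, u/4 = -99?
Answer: 144321817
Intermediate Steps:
u = -396 (u = 4*(-99) = -396)
U(I, X) = -10 (U(I, X) = -3 - 7 = -10)
P = -6103 (P = -51 - 6052 = -6103)
(h(-193, -137) - 23802)*(P + U(64, u)) = (-1*(-193) - 23802)*(-6103 - 10) = (193 - 23802)*(-6113) = -23609*(-6113) = 144321817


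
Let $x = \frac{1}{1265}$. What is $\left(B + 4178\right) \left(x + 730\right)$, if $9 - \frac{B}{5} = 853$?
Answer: $- \frac{38784942}{1265} \approx -30660.0$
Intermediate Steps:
$B = -4220$ ($B = 45 - 4265 = -4220$)
$x = \frac{1}{1265} \approx 0.00079051$
$\left(B + 4178\right) \left(x + 730\right) = \left(-4220 + 4178\right) \left(\frac{1}{1265} + 730\right) = \left(-42\right) \frac{923451}{1265} = - \frac{38784942}{1265}$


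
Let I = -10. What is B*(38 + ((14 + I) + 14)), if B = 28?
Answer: 1568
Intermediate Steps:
B*(38 + ((14 + I) + 14)) = 28*(38 + ((14 - 10) + 14)) = 28*(38 + (4 + 14)) = 28*(38 + 18) = 28*56 = 1568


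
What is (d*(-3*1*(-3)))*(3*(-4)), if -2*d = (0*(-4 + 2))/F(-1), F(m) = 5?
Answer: 0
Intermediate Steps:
d = 0 (d = -0*(-4 + 2)/(2*5) = -0*(-2)/(2*5) = -0/5 = -½*0 = 0)
(d*(-3*1*(-3)))*(3*(-4)) = (0*(-3*1*(-3)))*(3*(-4)) = (0*(-3*(-3)))*(-12) = (0*9)*(-12) = 0*(-12) = 0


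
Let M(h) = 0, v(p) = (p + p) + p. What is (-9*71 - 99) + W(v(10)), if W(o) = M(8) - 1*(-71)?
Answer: -667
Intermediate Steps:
v(p) = 3*p (v(p) = 2*p + p = 3*p)
W(o) = 71 (W(o) = 0 - 1*(-71) = 0 + 71 = 71)
(-9*71 - 99) + W(v(10)) = (-9*71 - 99) + 71 = (-639 - 99) + 71 = -738 + 71 = -667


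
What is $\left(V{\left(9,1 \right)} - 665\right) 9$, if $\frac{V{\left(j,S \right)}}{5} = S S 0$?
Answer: $-5985$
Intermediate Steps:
$V{\left(j,S \right)} = 0$ ($V{\left(j,S \right)} = 5 S S 0 = 5 S^{2} \cdot 0 = 5 \cdot 0 = 0$)
$\left(V{\left(9,1 \right)} - 665\right) 9 = \left(0 - 665\right) 9 = \left(-665\right) 9 = -5985$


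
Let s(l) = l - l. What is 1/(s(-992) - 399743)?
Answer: -1/399743 ≈ -2.5016e-6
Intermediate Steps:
s(l) = 0
1/(s(-992) - 399743) = 1/(0 - 399743) = 1/(-399743) = -1/399743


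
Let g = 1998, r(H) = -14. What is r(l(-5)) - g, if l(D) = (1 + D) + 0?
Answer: -2012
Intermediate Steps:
l(D) = 1 + D
r(l(-5)) - g = -14 - 1*1998 = -14 - 1998 = -2012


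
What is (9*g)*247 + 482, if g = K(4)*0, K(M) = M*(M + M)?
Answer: 482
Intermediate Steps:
K(M) = 2*M² (K(M) = M*(2*M) = 2*M²)
g = 0 (g = (2*4²)*0 = (2*16)*0 = 32*0 = 0)
(9*g)*247 + 482 = (9*0)*247 + 482 = 0*247 + 482 = 0 + 482 = 482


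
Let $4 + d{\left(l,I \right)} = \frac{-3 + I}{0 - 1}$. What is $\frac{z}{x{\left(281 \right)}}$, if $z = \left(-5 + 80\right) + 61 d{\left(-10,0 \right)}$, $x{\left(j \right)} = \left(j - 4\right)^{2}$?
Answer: $\frac{14}{76729} \approx 0.00018246$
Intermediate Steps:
$x{\left(j \right)} = \left(-4 + j\right)^{2}$ ($x{\left(j \right)} = \left(j + \left(-5 + 1\right)\right)^{2} = \left(j - 4\right)^{2} = \left(-4 + j\right)^{2}$)
$d{\left(l,I \right)} = -1 - I$ ($d{\left(l,I \right)} = -4 + \frac{-3 + I}{0 - 1} = -4 + \frac{-3 + I}{-1} = -4 + \left(-3 + I\right) \left(-1\right) = -4 - \left(-3 + I\right) = -1 - I$)
$z = 14$ ($z = \left(-5 + 80\right) + 61 \left(-1 - 0\right) = 75 + 61 \left(-1 + 0\right) = 75 + 61 \left(-1\right) = 75 - 61 = 14$)
$\frac{z}{x{\left(281 \right)}} = \frac{14}{\left(-4 + 281\right)^{2}} = \frac{14}{277^{2}} = \frac{14}{76729}$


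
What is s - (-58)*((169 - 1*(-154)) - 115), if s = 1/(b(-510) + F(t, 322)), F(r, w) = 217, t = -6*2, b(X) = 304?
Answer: 6285345/521 ≈ 12064.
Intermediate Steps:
t = -12
s = 1/521 (s = 1/(304 + 217) = 1/521 ≈ 0.0019194)
s - (-58)*((169 - 1*(-154)) - 115) = 1/521 - (-58)*((169 - 1*(-154)) - 115) = 1/521 - (-58)*((169 + 154) - 115) = 1/521 - (-58)*(323 - 115) = 1/521 - (-58)*208 = 1/521 - 1*(-12064) = 1/521 + 12064 = 6285345/521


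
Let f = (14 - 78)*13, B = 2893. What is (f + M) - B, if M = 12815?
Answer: 9090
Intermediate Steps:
f = -832 (f = -64*13 = -832)
(f + M) - B = (-832 + 12815) - 1*2893 = 11983 - 2893 = 9090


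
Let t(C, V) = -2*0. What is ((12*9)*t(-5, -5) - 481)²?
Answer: 231361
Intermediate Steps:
t(C, V) = 0
((12*9)*t(-5, -5) - 481)² = ((12*9)*0 - 481)² = (108*0 - 481)² = (0 - 481)² = (-481)² = 231361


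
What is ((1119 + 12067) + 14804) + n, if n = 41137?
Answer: 69127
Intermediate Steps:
((1119 + 12067) + 14804) + n = ((1119 + 12067) + 14804) + 41137 = (13186 + 14804) + 41137 = 27990 + 41137 = 69127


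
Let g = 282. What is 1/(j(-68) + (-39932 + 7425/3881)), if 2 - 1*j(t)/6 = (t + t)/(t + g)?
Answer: -415267/16575080717 ≈ -2.5054e-5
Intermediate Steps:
j(t) = 12 - 12*t/(282 + t) (j(t) = 12 - 6*(t + t)/(t + 282) = 12 - 6*2*t/(282 + t) = 12 - 12*t/(282 + t))
1/(j(-68) + (-39932 + 7425/3881)) = 1/(3384/(282 - 68) + (-39932 + 7425/3881)) = 1/(3384/214 + (-39932 + 7425*(1/3881))) = 1/(3384*(1/214) + (-39932 + 7425/3881)) = 1/(1692/107 - 154968667/3881) = 1/(-16575080717/415267) = -415267/16575080717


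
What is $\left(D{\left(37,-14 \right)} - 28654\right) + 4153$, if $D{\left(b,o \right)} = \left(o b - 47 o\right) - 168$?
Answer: $-24529$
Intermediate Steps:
$D{\left(b,o \right)} = -168 - 47 o + b o$ ($D{\left(b,o \right)} = \left(b o - 47 o\right) - 168 = \left(- 47 o + b o\right) - 168 = -168 - 47 o + b o$)
$\left(D{\left(37,-14 \right)} - 28654\right) + 4153 = \left(\left(-168 - -658 + 37 \left(-14\right)\right) - 28654\right) + 4153 = \left(\left(-168 + 658 - 518\right) - 28654\right) + 4153 = \left(-28 - 28654\right) + 4153 = -28682 + 4153 = -24529$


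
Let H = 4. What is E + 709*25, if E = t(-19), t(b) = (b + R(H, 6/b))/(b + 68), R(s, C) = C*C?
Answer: 313530702/17689 ≈ 17725.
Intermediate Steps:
R(s, C) = C²
t(b) = (b + 36/b²)/(68 + b) (t(b) = (b + (6/b)²)/(b + 68) = (b + 36/b²)/(68 + b))
E = -6823/17689 (E = (36 + (-19)³)/((-19)²*(68 - 19)) = (1/361)*(36 - 6859)/49 = (1/361)*(1/49)*(-6823) = -6823/17689 ≈ -0.38572)
E + 709*25 = -6823/17689 + 709*25 = -6823/17689 + 17725 = 313530702/17689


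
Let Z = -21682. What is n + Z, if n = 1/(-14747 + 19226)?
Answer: -97113677/4479 ≈ -21682.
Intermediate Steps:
n = 1/4479 ≈ 0.00022326
n + Z = 1/4479 - 21682 = -97113677/4479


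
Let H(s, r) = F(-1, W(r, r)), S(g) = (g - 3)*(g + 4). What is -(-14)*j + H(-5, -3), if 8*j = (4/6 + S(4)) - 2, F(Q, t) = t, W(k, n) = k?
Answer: 26/3 ≈ 8.6667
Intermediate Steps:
S(g) = (-3 + g)*(4 + g)
H(s, r) = r
j = ⅚ (j = ((4/6 + (-12 + 4 + 4²)) - 2)/8 = ((4*(⅙) + (-12 + 4 + 16)) - 2)/8 = ((⅔ + 8) - 2)/8 = (26/3 - 2)/8 = (⅛)*(20/3) = ⅚ ≈ 0.83333)
-(-14)*j + H(-5, -3) = -(-14)*5/6 - 3 = -14*(-⅚) - 3 = 35/3 - 3 = 26/3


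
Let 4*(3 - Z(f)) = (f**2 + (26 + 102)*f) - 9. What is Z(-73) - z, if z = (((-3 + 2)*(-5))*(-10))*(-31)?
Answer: -541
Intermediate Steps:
Z(f) = 21/4 - 32*f - f**2/4 (Z(f) = 3 - ((f**2 + (26 + 102)*f) - 9)/4 = 3 - ((f**2 + 128*f) - 9)/4 = 3 - (-9 + f**2 + 128*f)/4 = 3 + (9/4 - 32*f - f**2/4) = 21/4 - 32*f - f**2/4)
z = 1550 (z = (-1*(-5)*(-10))*(-31) = (5*(-10))*(-31) = -50*(-31) = 1550)
Z(-73) - z = (21/4 - 32*(-73) - 1/4*(-73)**2) - 1*1550 = (21/4 + 2336 - 1/4*5329) - 1550 = (21/4 + 2336 - 5329/4) - 1550 = 1009 - 1550 = -541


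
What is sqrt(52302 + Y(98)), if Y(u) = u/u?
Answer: sqrt(52303) ≈ 228.70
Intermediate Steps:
Y(u) = 1
sqrt(52302 + Y(98)) = sqrt(52302 + 1) = sqrt(52303)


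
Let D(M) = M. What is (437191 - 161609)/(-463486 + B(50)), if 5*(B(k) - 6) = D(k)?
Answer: -137791/231735 ≈ -0.59461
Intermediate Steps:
B(k) = 6 + k/5
(437191 - 161609)/(-463486 + B(50)) = (437191 - 161609)/(-463486 + (6 + (⅕)*50)) = 275582/(-463486 + (6 + 10)) = 275582/(-463486 + 16) = 275582/(-463470) = 275582*(-1/463470) = -137791/231735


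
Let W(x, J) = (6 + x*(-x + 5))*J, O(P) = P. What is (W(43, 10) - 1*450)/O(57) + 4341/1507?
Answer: -24964673/85899 ≈ -290.63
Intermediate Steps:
W(x, J) = J*(6 + x*(5 - x)) (W(x, J) = (6 + x*(5 - x))*J = J*(6 + x*(5 - x)))
(W(43, 10) - 1*450)/O(57) + 4341/1507 = (10*(6 - 1*43**2 + 5*43) - 1*450)/57 + 4341/1507 = (10*(6 - 1*1849 + 215) - 450)*(1/57) + 4341*(1/1507) = (10*(6 - 1849 + 215) - 450)*(1/57) + 4341/1507 = (10*(-1628) - 450)*(1/57) + 4341/1507 = (-16280 - 450)*(1/57) + 4341/1507 = -16730*1/57 + 4341/1507 = -16730/57 + 4341/1507 = -24964673/85899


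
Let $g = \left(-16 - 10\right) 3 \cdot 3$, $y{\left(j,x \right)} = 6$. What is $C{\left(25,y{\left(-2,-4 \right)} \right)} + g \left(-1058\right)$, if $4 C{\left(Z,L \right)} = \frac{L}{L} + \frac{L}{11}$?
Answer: $\frac{10893185}{44} \approx 2.4757 \cdot 10^{5}$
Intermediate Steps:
$C{\left(Z,L \right)} = \frac{1}{4} + \frac{L}{44}$ ($C{\left(Z,L \right)} = \frac{\frac{L}{L} + \frac{L}{11}}{4} = \frac{1 + L \frac{1}{11}}{4} = \frac{1 + \frac{L}{11}}{4} = \frac{1}{4} + \frac{L}{44}$)
$g = -234$ ($g = \left(-26\right) 9 = -234$)
$C{\left(25,y{\left(-2,-4 \right)} \right)} + g \left(-1058\right) = \left(\frac{1}{4} + \frac{1}{44} \cdot 6\right) - -247572 = \left(\frac{1}{4} + \frac{3}{22}\right) + 247572 = \frac{17}{44} + 247572 = \frac{10893185}{44}$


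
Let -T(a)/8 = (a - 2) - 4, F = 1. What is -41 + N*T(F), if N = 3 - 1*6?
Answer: -161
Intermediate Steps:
N = -3 (N = 3 - 6 = -3)
T(a) = 48 - 8*a (T(a) = -8*((a - 2) - 4) = -8*((-2 + a) - 4) = -8*(-6 + a) = 48 - 8*a)
-41 + N*T(F) = -41 - 3*(48 - 8*1) = -41 - 3*(48 - 8) = -41 - 3*40 = -41 - 120 = -161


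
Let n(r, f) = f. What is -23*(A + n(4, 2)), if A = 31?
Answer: -759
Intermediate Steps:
-23*(A + n(4, 2)) = -23*(31 + 2) = -23*33 = -759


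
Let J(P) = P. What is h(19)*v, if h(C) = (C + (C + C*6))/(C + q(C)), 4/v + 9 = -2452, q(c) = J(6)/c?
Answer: -11552/903187 ≈ -0.012790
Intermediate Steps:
q(c) = 6/c
v = -4/2461 (v = 4/(-9 - 2452) = 4/(-2461) = 4*(-1/2461) = -4/2461 ≈ -0.0016254)
h(C) = 8*C/(C + 6/C) (h(C) = (C + (C + C*6))/(C + 6/C) = (C + (C + 6*C))/(C + 6/C) = (C + 7*C)/(C + 6/C) = (8*C)/(C + 6/C) = 8*C/(C + 6/C))
h(19)*v = (8*19²/(6 + 19²))*(-4/2461) = (8*361/(6 + 361))*(-4/2461) = (8*361/367)*(-4/2461) = (8*361*(1/367))*(-4/2461) = (2888/367)*(-4/2461) = -11552/903187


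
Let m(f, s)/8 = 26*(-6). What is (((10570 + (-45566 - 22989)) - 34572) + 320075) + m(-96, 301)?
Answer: 226270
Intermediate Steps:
m(f, s) = -1248 (m(f, s) = 8*(26*(-6)) = 8*(-156) = -1248)
(((10570 + (-45566 - 22989)) - 34572) + 320075) + m(-96, 301) = (((10570 + (-45566 - 22989)) - 34572) + 320075) - 1248 = (((10570 - 68555) - 34572) + 320075) - 1248 = ((-57985 - 34572) + 320075) - 1248 = (-92557 + 320075) - 1248 = 227518 - 1248 = 226270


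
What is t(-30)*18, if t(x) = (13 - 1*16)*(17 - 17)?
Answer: 0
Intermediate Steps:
t(x) = 0 (t(x) = (13 - 16)*0 = -3*0 = 0)
t(-30)*18 = 0*18 = 0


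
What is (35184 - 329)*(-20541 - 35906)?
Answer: -1967460185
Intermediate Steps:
(35184 - 329)*(-20541 - 35906) = 34855*(-56447) = -1967460185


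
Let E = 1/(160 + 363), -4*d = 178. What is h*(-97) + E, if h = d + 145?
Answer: -10196929/1046 ≈ -9748.5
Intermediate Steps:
d = -89/2 (d = -1/4*178 = -89/2 ≈ -44.500)
E = 1/523 ≈ 0.0019120
h = 201/2 (h = -89/2 + 145 = 201/2 ≈ 100.50)
h*(-97) + E = (201/2)*(-97) + 1/523 = -19497/2 + 1/523 = -10196929/1046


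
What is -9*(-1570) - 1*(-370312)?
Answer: 384442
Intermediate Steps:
-9*(-1570) - 1*(-370312) = 14130 + 370312 = 384442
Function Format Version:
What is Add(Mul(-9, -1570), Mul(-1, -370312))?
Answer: 384442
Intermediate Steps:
Add(Mul(-9, -1570), Mul(-1, -370312)) = Add(14130, 370312) = 384442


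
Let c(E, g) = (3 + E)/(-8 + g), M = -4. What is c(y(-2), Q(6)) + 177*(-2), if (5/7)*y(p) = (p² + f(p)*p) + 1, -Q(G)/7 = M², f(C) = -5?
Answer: -1771/5 ≈ -354.20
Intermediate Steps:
Q(G) = -112 (Q(G) = -7*(-4)² = -7*16 = -112)
y(p) = 7/5 - 7*p + 7*p²/5 (y(p) = 7*((p² - 5*p) + 1)/5 = 7*(1 + p² - 5*p)/5 = 7/5 - 7*p + 7*p²/5)
c(E, g) = (3 + E)/(-8 + g)
c(y(-2), Q(6)) + 177*(-2) = (3 + (7/5 - 7*(-2) + (7/5)*(-2)²))/(-8 - 112) + 177*(-2) = (3 + (7/5 + 14 + (7/5)*4))/(-120) - 354 = -(3 + (7/5 + 14 + 28/5))/120 - 354 = -(3 + 21)/120 - 354 = -1/120*24 - 354 = -⅕ - 354 = -1771/5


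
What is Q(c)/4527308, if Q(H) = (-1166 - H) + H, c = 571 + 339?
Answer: -583/2263654 ≈ -0.00025755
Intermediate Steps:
c = 910
Q(H) = -1166
Q(c)/4527308 = -1166/4527308 = -1166*1/4527308 = -583/2263654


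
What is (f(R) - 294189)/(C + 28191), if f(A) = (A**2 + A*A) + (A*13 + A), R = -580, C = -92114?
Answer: -370491/63923 ≈ -5.7959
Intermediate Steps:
f(A) = 2*A**2 + 14*A (f(A) = (A**2 + A**2) + (13*A + A) = 2*A**2 + 14*A)
(f(R) - 294189)/(C + 28191) = (2*(-580)*(7 - 580) - 294189)/(-92114 + 28191) = (2*(-580)*(-573) - 294189)/(-63923) = (664680 - 294189)*(-1/63923) = 370491*(-1/63923) = -370491/63923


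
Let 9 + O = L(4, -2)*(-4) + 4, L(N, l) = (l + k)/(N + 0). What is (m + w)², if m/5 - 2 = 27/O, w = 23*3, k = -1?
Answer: 529/4 ≈ 132.25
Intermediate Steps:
w = 69
L(N, l) = (-1 + l)/N (L(N, l) = (l - 1)/(N + 0) = (-1 + l)/N)
O = -2 (O = -9 + (((-1 - 2)/4)*(-4) + 4) = -9 + (((¼)*(-3))*(-4) + 4) = -9 + (-¾*(-4) + 4) = -9 + (3 + 4) = -9 + 7 = -2)
m = -115/2 (m = 10 + 5*(27/(-2)) = 10 + 5*(27*(-½)) = 10 + 5*(-27/2) = 10 - 135/2 = -115/2 ≈ -57.500)
(m + w)² = (-115/2 + 69)² = (23/2)² = 529/4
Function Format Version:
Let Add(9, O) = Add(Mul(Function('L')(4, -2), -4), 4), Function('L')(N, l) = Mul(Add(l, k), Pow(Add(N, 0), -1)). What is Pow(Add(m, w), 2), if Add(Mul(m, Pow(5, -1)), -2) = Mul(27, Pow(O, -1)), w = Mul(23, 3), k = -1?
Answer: Rational(529, 4) ≈ 132.25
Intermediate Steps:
w = 69
Function('L')(N, l) = Mul(Pow(N, -1), Add(-1, l)) (Function('L')(N, l) = Mul(Add(l, -1), Pow(Add(N, 0), -1)) = Mul(Add(-1, l), Pow(N, -1)) = Mul(Pow(N, -1), Add(-1, l)))
O = -2 (O = Add(-9, Add(Mul(Mul(Pow(4, -1), Add(-1, -2)), -4), 4)) = Add(-9, Add(Mul(Mul(Rational(1, 4), -3), -4), 4)) = Add(-9, Add(Mul(Rational(-3, 4), -4), 4)) = Add(-9, Add(3, 4)) = Add(-9, 7) = -2)
m = Rational(-115, 2) (m = Add(10, Mul(5, Mul(27, Pow(-2, -1)))) = Add(10, Mul(5, Mul(27, Rational(-1, 2)))) = Add(10, Mul(5, Rational(-27, 2))) = Add(10, Rational(-135, 2)) = Rational(-115, 2) ≈ -57.500)
Pow(Add(m, w), 2) = Pow(Add(Rational(-115, 2), 69), 2) = Pow(Rational(23, 2), 2) = Rational(529, 4)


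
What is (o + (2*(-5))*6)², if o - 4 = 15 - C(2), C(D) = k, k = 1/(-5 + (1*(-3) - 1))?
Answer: 135424/81 ≈ 1671.9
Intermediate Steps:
k = -⅑ (k = 1/(-5 + (-3 - 1)) = 1/(-5 - 4) = 1/(-9) = -⅑ ≈ -0.11111)
C(D) = -⅑
o = 172/9 (o = 4 + (15 - 1*(-⅑)) = 4 + (15 + ⅑) = 4 + 136/9 = 172/9 ≈ 19.111)
(o + (2*(-5))*6)² = (172/9 + (2*(-5))*6)² = (172/9 - 10*6)² = (172/9 - 60)² = (-368/9)² = 135424/81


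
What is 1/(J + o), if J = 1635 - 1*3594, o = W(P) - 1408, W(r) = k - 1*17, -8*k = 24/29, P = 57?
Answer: -29/98139 ≈ -0.00029550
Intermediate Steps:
k = -3/29 ≈ -0.10345
W(r) = -496/29 (W(r) = -3/29 - 1*17 = -3/29 - 17 = -496/29)
o = -41328/29 (o = -496/29 - 1408 = -41328/29 ≈ -1425.1)
J = -1959 (J = 1635 - 3594 = -1959)
1/(J + o) = 1/(-1959 - 41328/29) = 1/(-98139/29) = -29/98139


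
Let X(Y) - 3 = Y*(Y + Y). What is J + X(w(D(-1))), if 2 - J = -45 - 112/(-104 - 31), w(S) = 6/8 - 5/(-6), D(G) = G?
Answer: 58519/1080 ≈ 54.184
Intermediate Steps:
w(S) = 19/12 (w(S) = 6*(⅛) - 5*(-⅙) = ¾ + ⅚ = 19/12)
X(Y) = 3 + 2*Y² (X(Y) = 3 + Y*(Y + Y) = 3 + Y*(2*Y) = 3 + 2*Y²)
J = 6233/135 (J = 2 - (-45 - 112/(-104 - 31)) = 2 - (-45 - 112/(-135)) = 2 - (-45 - 1/135*(-112)) = 2 - (-45 + 112/135) = 2 - 1*(-5963/135) = 2 + 5963/135 = 6233/135 ≈ 46.170)
J + X(w(D(-1))) = 6233/135 + (3 + 2*(19/12)²) = 6233/135 + (3 + 2*(361/144)) = 6233/135 + (3 + 361/72) = 6233/135 + 577/72 = 58519/1080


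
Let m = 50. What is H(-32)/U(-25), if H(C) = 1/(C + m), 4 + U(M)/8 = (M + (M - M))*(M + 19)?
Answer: 1/21024 ≈ 4.7565e-5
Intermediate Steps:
U(M) = -32 + 8*M*(19 + M) (U(M) = -32 + 8*((M + (M - M))*(M + 19)) = -32 + 8*((M + 0)*(19 + M)) = -32 + 8*(M*(19 + M)) = -32 + 8*M*(19 + M))
H(C) = 1/(50 + C) (H(C) = 1/(C + 50) = 1/(50 + C))
H(-32)/U(-25) = 1/((50 - 32)*(-32 + 8*(-25)² + 152*(-25))) = 1/(18*(-32 + 8*625 - 3800)) = 1/(18*(-32 + 5000 - 3800)) = (1/18)/1168 = (1/18)*(1/1168) = 1/21024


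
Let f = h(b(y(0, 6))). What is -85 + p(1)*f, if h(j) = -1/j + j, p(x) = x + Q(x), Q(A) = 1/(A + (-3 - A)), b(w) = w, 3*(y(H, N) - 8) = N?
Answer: -392/5 ≈ -78.400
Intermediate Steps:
y(H, N) = 8 + N/3
Q(A) = -⅓ (Q(A) = 1/(-3) = -⅓)
p(x) = -⅓ + x (p(x) = x - ⅓ = -⅓ + x)
h(j) = j - 1/j
f = 99/10 (f = (8 + (⅓)*6) - 1/(8 + (⅓)*6) = (8 + 2) - 1/(8 + 2) = 10 - 1/10 = 10 - 1*⅒ = 10 - ⅒ = 99/10 ≈ 9.9000)
-85 + p(1)*f = -85 + (-⅓ + 1)*(99/10) = -85 + (⅔)*(99/10) = -85 + 33/5 = -392/5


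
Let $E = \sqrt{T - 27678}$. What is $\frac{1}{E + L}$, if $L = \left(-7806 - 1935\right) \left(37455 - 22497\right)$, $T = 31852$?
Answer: $- \frac{72852939}{10615101441873355} - \frac{\sqrt{4174}}{21230202883746710} \approx -6.8631 \cdot 10^{-9}$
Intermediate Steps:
$L = -145705878$ ($L = \left(-9741\right) 14958 = -145705878$)
$E = \sqrt{4174}$ ($E = \sqrt{31852 - 27678} = \sqrt{4174} \approx 64.606$)
$\frac{1}{E + L} = \frac{1}{\sqrt{4174} - 145705878} = \frac{1}{-145705878 + \sqrt{4174}}$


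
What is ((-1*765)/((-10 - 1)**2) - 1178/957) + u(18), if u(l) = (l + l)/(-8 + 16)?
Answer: -64283/21054 ≈ -3.0532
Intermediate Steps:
u(l) = l/4 (u(l) = (2*l)/8 = (2*l)*(1/8) = l/4)
((-1*765)/((-10 - 1)**2) - 1178/957) + u(18) = ((-1*765)/((-10 - 1)**2) - 1178/957) + (1/4)*18 = (-765/((-11)**2) - 1178*1/957) + 9/2 = (-765/121 - 1178/957) + 9/2 = -79513/10527 + 9/2 = -64283/21054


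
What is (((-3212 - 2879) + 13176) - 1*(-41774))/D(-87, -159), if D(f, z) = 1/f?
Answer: -4250733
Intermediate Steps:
(((-3212 - 2879) + 13176) - 1*(-41774))/D(-87, -159) = (((-3212 - 2879) + 13176) - 1*(-41774))/(1/(-87)) = ((-6091 + 13176) + 41774)/(-1/87) = (7085 + 41774)*(-87) = 48859*(-87) = -4250733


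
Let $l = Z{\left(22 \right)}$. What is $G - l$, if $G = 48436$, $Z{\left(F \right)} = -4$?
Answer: $48440$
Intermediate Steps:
$l = -4$
$G - l = 48436 - -4 = 48436 + 4 = 48440$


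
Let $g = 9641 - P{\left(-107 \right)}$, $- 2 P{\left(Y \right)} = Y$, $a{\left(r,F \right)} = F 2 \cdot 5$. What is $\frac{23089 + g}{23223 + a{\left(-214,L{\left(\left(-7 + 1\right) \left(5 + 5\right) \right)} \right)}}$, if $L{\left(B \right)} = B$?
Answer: $\frac{65353}{45246} \approx 1.4444$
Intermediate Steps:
$a{\left(r,F \right)} = 10 F$ ($a{\left(r,F \right)} = 2 F 5 = 10 F$)
$P{\left(Y \right)} = - \frac{Y}{2}$
$g = \frac{19175}{2}$ ($g = 9641 - \left(- \frac{1}{2}\right) \left(-107\right) = 9641 - \frac{107}{2} = \frac{19175}{2} \approx 9587.5$)
$\frac{23089 + g}{23223 + a{\left(-214,L{\left(\left(-7 + 1\right) \left(5 + 5\right) \right)} \right)}} = \frac{23089 + \frac{19175}{2}}{23223 + 10 \left(-7 + 1\right) \left(5 + 5\right)} = \frac{65353}{2 \left(23223 + 10 \left(\left(-6\right) 10\right)\right)} = \frac{65353}{2 \left(23223 + 10 \left(-60\right)\right)} = \frac{65353}{2 \left(23223 - 600\right)} = \frac{65353}{2 \cdot 22623} = \frac{65353}{2} \cdot \frac{1}{22623} = \frac{65353}{45246}$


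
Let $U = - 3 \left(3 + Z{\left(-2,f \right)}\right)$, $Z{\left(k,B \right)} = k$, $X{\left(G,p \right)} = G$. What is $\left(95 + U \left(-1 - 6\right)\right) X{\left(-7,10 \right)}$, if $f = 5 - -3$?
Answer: $-812$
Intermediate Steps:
$f = 8$ ($f = 5 + 3 = 8$)
$U = -3$ ($U = - 3 \left(3 - 2\right) = \left(-3\right) 1 = -3$)
$\left(95 + U \left(-1 - 6\right)\right) X{\left(-7,10 \right)} = \left(95 - 3 \left(-1 - 6\right)\right) \left(-7\right) = \left(95 - -21\right) \left(-7\right) = \left(95 + 21\right) \left(-7\right) = 116 \left(-7\right) = -812$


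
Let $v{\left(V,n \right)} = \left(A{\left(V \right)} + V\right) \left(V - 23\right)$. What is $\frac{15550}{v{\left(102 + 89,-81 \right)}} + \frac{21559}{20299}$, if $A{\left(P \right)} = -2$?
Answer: $\frac{500095409}{322266924} \approx 1.5518$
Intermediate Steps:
$v{\left(V,n \right)} = \left(-23 + V\right) \left(-2 + V\right)$ ($v{\left(V,n \right)} = \left(-2 + V\right) \left(V - 23\right) = \left(-2 + V\right) \left(-23 + V\right) = \left(-23 + V\right) \left(-2 + V\right)$)
$\frac{15550}{v{\left(102 + 89,-81 \right)}} + \frac{21559}{20299} = \frac{15550}{46 + \left(102 + 89\right)^{2} - 25 \left(102 + 89\right)} + \frac{21559}{20299} = \frac{15550}{46 + 191^{2} - 4775} + 21559 \cdot \frac{1}{20299} = \frac{15550}{46 + 36481 - 4775} + \frac{21559}{20299} = \frac{15550}{31752} + \frac{21559}{20299} = 15550 \cdot \frac{1}{31752} + \frac{21559}{20299} = \frac{7775}{15876} + \frac{21559}{20299} = \frac{500095409}{322266924}$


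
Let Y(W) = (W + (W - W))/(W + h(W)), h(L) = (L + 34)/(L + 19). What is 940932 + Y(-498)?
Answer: 112007723619/119039 ≈ 9.4093e+5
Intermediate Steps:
h(L) = (34 + L)/(19 + L)
Y(W) = W/(W + (34 + W)/(19 + W)) (Y(W) = (W + (W - W))/(W + (34 + W)/(19 + W)) = (W + 0)/(W + (34 + W)/(19 + W)) = W/(W + (34 + W)/(19 + W)))
940932 + Y(-498) = 940932 - 498*(19 - 498)/(34 - 498 - 498*(19 - 498)) = 940932 - 498*(-479)/(34 - 498 - 498*(-479)) = 940932 - 498*(-479)/(34 - 498 + 238542) = 940932 - 498*(-479)/238078 = 940932 - 498*1/238078*(-479) = 940932 + 119271/119039 = 112007723619/119039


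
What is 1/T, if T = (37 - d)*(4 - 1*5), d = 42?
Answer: 1/5 ≈ 0.20000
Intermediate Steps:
T = 5 (T = (37 - 1*42)*(4 - 1*5) = (37 - 42)*(4 - 5) = -5*(-1) = 5)
1/T = 1/5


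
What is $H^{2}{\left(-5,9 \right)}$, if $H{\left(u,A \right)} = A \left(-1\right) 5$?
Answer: $2025$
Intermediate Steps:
$H{\left(u,A \right)} = - 5 A$ ($H{\left(u,A \right)} = - A 5 = - 5 A$)
$H^{2}{\left(-5,9 \right)} = \left(\left(-5\right) 9\right)^{2} = \left(-45\right)^{2} = 2025$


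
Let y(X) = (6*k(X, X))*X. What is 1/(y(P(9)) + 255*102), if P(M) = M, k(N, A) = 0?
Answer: 1/26010 ≈ 3.8447e-5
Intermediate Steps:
y(X) = 0 (y(X) = (6*0)*X = 0*X = 0)
1/(y(P(9)) + 255*102) = 1/(0 + 255*102) = 1/(0 + 26010) = 1/26010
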